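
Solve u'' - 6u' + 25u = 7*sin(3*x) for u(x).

Characteristic equation r² - 6r + 25 = 0 has discriminant (-6)² - 4·(25) = -64 < 0, so r = 3 ± 4i.
Hence u_h = C1*cos(4*x)*exp(3*x) + C2*exp(3*x)*sin(4*x).
Try u_p = A*cos(3*x) + B*sin(3*x). Substituting and equating the coefficients of cos(3x) and sin(3x) gives A = 63/290, B = 28/145, so u_p = 28*sin(3*x)/145 + 63*cos(3*x)/290.

u = 28*sin(3*x)/145 + 63*cos(3*x)/290 + C1*cos(4*x)*exp(3*x) + C2*exp(3*x)*sin(4*x)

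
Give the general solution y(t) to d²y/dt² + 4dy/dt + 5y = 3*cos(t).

Characteristic equation r² + 4r + 5 = 0 has discriminant (4)² - 4·(5) = -4 < 0, so r = -2 ± i.
Hence y_h = C1*cos(t)*exp(-2*t) + C2*exp(-2*t)*sin(t).
Try y_p = A*cos(t) + B*sin(t). Substituting and equating the coefficients of cos(t) and sin(t) gives A = 3/8, B = 3/8, so y_p = 3*cos(t)/8 + 3*sin(t)/8.

y = 3*cos(t)/8 + 3*sin(t)/8 + C1*cos(t)*exp(-2*t) + C2*exp(-2*t)*sin(t)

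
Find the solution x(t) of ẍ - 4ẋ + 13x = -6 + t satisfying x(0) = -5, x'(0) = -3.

Characteristic equation r² - 4r + 13 = 0 has discriminant (-4)² - 4·(13) = -36 < 0, so r = 2 ± 3i.
Hence x_h = C1*cos(3*t)*exp(2*t) + C2*exp(2*t)*sin(3*t).
For the particular solution try x_p = A0 + A1*t. Substituting and matching coefficients of each power of t gives A0 = -74/169, A1 = 1/13, so x_p = -74/169 + t/13.
General solution: x = -74/169 + t/13 + C1*cos(3*t)*exp(2*t) + C2*exp(2*t)*sin(3*t).
Apply the initial conditions: x(0) = -74/169 + C1 = -5 and x'(0) = 1/13 + 2*C1 + 3*C2 = -3. Solving gives C1 = -771/169, C2 = 1022/507.

x = -74/169 + t/13 - 771*cos(3*t)*exp(2*t)/169 + 1022*exp(2*t)*sin(3*t)/507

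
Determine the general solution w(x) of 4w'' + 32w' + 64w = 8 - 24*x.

Divide through by 4: w'' + 8w' + 16w = 2 - 6*x.
Characteristic equation r² + 8r + 16 = 0 has discriminant (8)² - 4·(16) = 0, so r = -4 is a repeated root.
Hence w_h = (C1 + C2*x)*exp(-4*x).
For the particular solution try w_p = A0 + A1*x. Substituting and matching coefficients of each power of x gives A0 = 5/16, A1 = -3/8, so w_p = 5/16 - 3*x/8.

w = 5/16 - 3*x/8 + C1*exp(-4*x) + C2*x*exp(-4*x)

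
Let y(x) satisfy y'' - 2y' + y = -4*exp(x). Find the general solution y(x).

y = C1*exp(x) - 2*x**2*exp(x) + C2*x*exp(x)

Characteristic equation r² - 2r + 1 = 0 has discriminant (-2)² - 4·(1) = 0, so r = 1 is a repeated root.
Hence y_h = (C1 + C2*x)*exp(x).
Since exp(x) solves the homogeneous equation (r = 1 is a root of multiplicity 2), multiply the trial by x^2. Try y_p = A*x^2*exp(x). Substituting into the equation and dividing by exp(x) gives A = -2, so y_p = -2*x^2*exp(x).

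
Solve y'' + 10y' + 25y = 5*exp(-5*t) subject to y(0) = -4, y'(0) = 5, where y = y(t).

Characteristic equation r² + 10r + 25 = 0 has discriminant (10)² - 4·(25) = 0, so r = -5 is a repeated root.
Hence y_h = (C1 + C2*t)*exp(-5*t).
Since exp(-5*t) solves the homogeneous equation (r = -5 is a root of multiplicity 2), multiply the trial by t^2. Try y_p = A*t^2*exp(-5*t). Substituting into the equation and dividing by exp(-5*t) gives A = 5/2, so y_p = 5*t^2*exp(-5*t)/2.
General solution: y = C1*exp(-5*t) + 5*t^2*exp(-5*t)/2 + C2*t*exp(-5*t).
Apply the initial conditions: y(0) = C1 = -4 and y'(0) = C2 - 5*C1 = 5. Solving gives C1 = -4, C2 = -15.

y = -4*exp(-5*t) - 15*t*exp(-5*t) + 5*t**2*exp(-5*t)/2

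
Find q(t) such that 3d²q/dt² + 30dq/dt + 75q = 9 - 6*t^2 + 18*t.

Divide through by 3: q'' + 10q' + 25q = 3 - 2*t^2 + 6*t.
Characteristic equation r² + 10r + 25 = 0 has discriminant (10)² - 4·(25) = 0, so r = -5 is a repeated root.
Hence q_h = (C1 + C2*t)*exp(-5*t).
For the particular solution try q_p = A0 + A1*t + A2*t^2. Substituting and matching coefficients of each power of t gives A0 = 3/625, A1 = 38/125, A2 = -2/25, so q_p = 3/625 - 2*t^2/25 + 38*t/125.

q = 3/625 - 2*t**2/25 + 38*t/125 + C1*exp(-5*t) + C2*t*exp(-5*t)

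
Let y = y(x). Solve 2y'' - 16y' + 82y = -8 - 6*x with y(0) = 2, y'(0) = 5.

y = -188/1681 - 3*x/41 - 5672*exp(4*x)*sin(5*x)/8405 + 3550*cos(5*x)*exp(4*x)/1681

Divide through by 2: y'' - 8y' + 41y = -4 - 3*x.
Characteristic equation r² - 8r + 41 = 0 has discriminant (-8)² - 4·(41) = -100 < 0, so r = 4 ± 5i.
Hence y_h = C1*cos(5*x)*exp(4*x) + C2*exp(4*x)*sin(5*x).
For the particular solution try y_p = A0 + A1*x. Substituting and matching coefficients of each power of x gives A0 = -188/1681, A1 = -3/41, so y_p = -188/1681 - 3*x/41.
General solution: y = -188/1681 - 3*x/41 + C1*cos(5*x)*exp(4*x) + C2*exp(4*x)*sin(5*x).
Apply the initial conditions: y(0) = -188/1681 + C1 = 2 and y'(0) = -3/41 + 4*C1 + 5*C2 = 5. Solving gives C1 = 3550/1681, C2 = -5672/8405.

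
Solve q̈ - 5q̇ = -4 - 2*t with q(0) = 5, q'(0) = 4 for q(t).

Characteristic equation r² - 5r = 0 factors as (r - 5)r = 0, so r = 5, 0.
Hence q_h = C1*exp(5*t) + C2.
Since 0 is a characteristic root (multiplicity 1), multiply the polynomial trial by t: try q_p = t*(A0 + A1*t). Substituting and matching coefficients of each power of t gives A0 = 22/25, A1 = 1/5, so q_p = t^2/5 + 22*t/25.
General solution: q = C2 + t^2/5 + 22*t/25 + C1*exp(5*t).
Apply the initial conditions: q(0) = C1 + C2 = 5 and q'(0) = 22/25 + 5*C1 = 4. Solving gives C1 = 78/125, C2 = 547/125.

q = 547/125 + t**2/5 + 22*t/25 + 78*exp(5*t)/125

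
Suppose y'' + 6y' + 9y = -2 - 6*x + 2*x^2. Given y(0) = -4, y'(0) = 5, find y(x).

Characteristic equation r² + 6r + 9 = 0 has discriminant (6)² - 4·(9) = 0, so r = -3 is a repeated root.
Hence y_h = (C1 + C2*x)*exp(-3*x).
For the particular solution try y_p = A0 + A1*x + A2*x^2. Substituting and matching coefficients of each power of x gives A0 = 10/27, A1 = -26/27, A2 = 2/9, so y_p = 10/27 - 26*x/27 + 2*x^2/9.
General solution: y = 10/27 - 26*x/27 + 2*x^2/9 + C1*exp(-3*x) + C2*x*exp(-3*x).
Apply the initial conditions: y(0) = 10/27 + C1 = -4 and y'(0) = -26/27 + C2 - 3*C1 = 5. Solving gives C1 = -118/27, C2 = -193/27.

y = 10/27 - 118*exp(-3*x)/27 - 26*x/27 + 2*x**2/9 - 193*x*exp(-3*x)/27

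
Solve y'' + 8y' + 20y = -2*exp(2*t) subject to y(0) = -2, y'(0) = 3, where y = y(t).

y = -exp(2*t)/20 - 47*exp(-4*t)*sin(2*t)/20 - 39*cos(2*t)*exp(-4*t)/20

Characteristic equation r² + 8r + 20 = 0 has discriminant (8)² - 4·(20) = -16 < 0, so r = -4 ± 2i.
Hence y_h = C1*cos(2*t)*exp(-4*t) + C2*exp(-4*t)*sin(2*t).
Try y_p = A*exp(2*t). Substituting into the equation and dividing by exp(2*t) gives A = -1/20, so y_p = -exp(2*t)/20.
General solution: y = -exp(2*t)/20 + C1*cos(2*t)*exp(-4*t) + C2*exp(-4*t)*sin(2*t).
Apply the initial conditions: y(0) = -1/20 + C1 = -2 and y'(0) = -1/10 - 4*C1 + 2*C2 = 3. Solving gives C1 = -39/20, C2 = -47/20.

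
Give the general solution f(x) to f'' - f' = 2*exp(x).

Characteristic equation r² - r = 0 factors as (r - 1)r = 0, so r = 1, 0.
Hence f_h = C1*exp(x) + C2.
Since exp(x) solves the homogeneous equation (r = 1 is a root of multiplicity 1), multiply the trial by x. Try f_p = A*x*exp(x). Substituting into the equation and dividing by exp(x) gives A = 2, so f_p = 2*x*exp(x).

f = C2 + C1*exp(x) + 2*x*exp(x)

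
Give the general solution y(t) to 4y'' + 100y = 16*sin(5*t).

y = C1*cos(5*t) + C2*sin(5*t) - 2*t*cos(5*t)/5

Divide through by 4: y'' + 25y = 4*sin(5*t).
Characteristic equation r² + 25 = 0 has discriminant (0)² - 4·(25) = -100 < 0, so r = ± 5i.
Hence y_h = C1*cos(5*t) + C2*sin(5*t).
Since ±5i are characteristic roots, multiply the trial by t. Try y_p = t*(A*cos(5*t) + B*sin(5*t)). Substituting and equating the coefficients of cos(5t) and sin(5t) gives A = -2/5, B = 0, so y_p = -2*t*cos(5*t)/5.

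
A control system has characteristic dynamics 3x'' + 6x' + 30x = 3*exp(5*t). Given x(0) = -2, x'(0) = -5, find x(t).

Divide through by 3: x'' + 2x' + 10x = exp(5*t).
Characteristic equation r² + 2r + 10 = 0 has discriminant (2)² - 4·(10) = -36 < 0, so r = -1 ± 3i.
Hence x_h = C1*cos(3*t)*exp(-t) + C2*exp(-t)*sin(3*t).
Try x_p = A*exp(5*t). Substituting into the equation and dividing by exp(5*t) gives A = 1/45, so x_p = exp(5*t)/45.
General solution: x = exp(5*t)/45 + C1*cos(3*t)*exp(-t) + C2*exp(-t)*sin(3*t).
Apply the initial conditions: x(0) = 1/45 + C1 = -2 and x'(0) = 1/9 - C1 + 3*C2 = -5. Solving gives C1 = -91/45, C2 = -107/45.

x = exp(5*t)/45 - 107*exp(-t)*sin(3*t)/45 - 91*cos(3*t)*exp(-t)/45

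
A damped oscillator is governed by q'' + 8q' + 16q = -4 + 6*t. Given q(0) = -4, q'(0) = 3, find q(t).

q = -7/16 - 57*exp(-4*t)/16 + 3*t/8 - 93*t*exp(-4*t)/8

Characteristic equation r² + 8r + 16 = 0 has discriminant (8)² - 4·(16) = 0, so r = -4 is a repeated root.
Hence q_h = (C1 + C2*t)*exp(-4*t).
For the particular solution try q_p = A0 + A1*t. Substituting and matching coefficients of each power of t gives A0 = -7/16, A1 = 3/8, so q_p = -7/16 + 3*t/8.
General solution: q = -7/16 + 3*t/8 + C1*exp(-4*t) + C2*t*exp(-4*t).
Apply the initial conditions: q(0) = -7/16 + C1 = -4 and q'(0) = 3/8 + C2 - 4*C1 = 3. Solving gives C1 = -57/16, C2 = -93/8.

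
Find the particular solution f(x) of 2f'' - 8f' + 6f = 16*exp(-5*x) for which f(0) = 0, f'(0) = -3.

Divide through by 2: f'' - 4f' + 3f = 8*exp(-5*x).
Characteristic equation r² - 4r + 3 = 0 factors as (r - 3)(r - 1) = 0, so r = 3, 1.
Hence f_h = C1*exp(3*x) + C2*exp(x).
Try f_p = A*exp(-5*x). Substituting into the equation and dividing by exp(-5*x) gives A = 1/6, so f_p = exp(-5*x)/6.
General solution: f = exp(-5*x)/6 + C1*exp(3*x) + C2*exp(x).
Apply the initial conditions: f(0) = 1/6 + C1 + C2 = 0 and f'(0) = -5/6 + C2 + 3*C1 = -3. Solving gives C1 = -1, C2 = 5/6.

f = -exp(3*x) + exp(-5*x)/6 + 5*exp(x)/6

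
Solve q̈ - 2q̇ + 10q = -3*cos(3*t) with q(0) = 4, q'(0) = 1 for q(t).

q = -3*cos(3*t)/37 + 18*sin(3*t)/37 - 56*exp(t)*sin(3*t)/37 + 151*cos(3*t)*exp(t)/37

Characteristic equation r² - 2r + 10 = 0 has discriminant (-2)² - 4·(10) = -36 < 0, so r = 1 ± 3i.
Hence q_h = C1*cos(3*t)*exp(t) + C2*exp(t)*sin(3*t).
Try q_p = A*cos(3*t) + B*sin(3*t). Substituting and equating the coefficients of cos(3t) and sin(3t) gives A = -3/37, B = 18/37, so q_p = -3*cos(3*t)/37 + 18*sin(3*t)/37.
General solution: q = -3*cos(3*t)/37 + 18*sin(3*t)/37 + C1*cos(3*t)*exp(t) + C2*exp(t)*sin(3*t).
Apply the initial conditions: q(0) = -3/37 + C1 = 4 and q'(0) = 54/37 + C1 + 3*C2 = 1. Solving gives C1 = 151/37, C2 = -56/37.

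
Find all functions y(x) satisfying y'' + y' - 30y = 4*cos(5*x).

Characteristic equation r² + r - 30 = 0 factors as (r + 6)(r - 5) = 0, so r = -6, 5.
Hence y_h = C1*exp(-6*x) + C2*exp(5*x).
Try y_p = A*cos(5*x) + B*sin(5*x). Substituting and equating the coefficients of cos(5x) and sin(5x) gives A = -22/305, B = 2/305, so y_p = -22*cos(5*x)/305 + 2*sin(5*x)/305.

y = -22*cos(5*x)/305 + 2*sin(5*x)/305 + C1*exp(-6*x) + C2*exp(5*x)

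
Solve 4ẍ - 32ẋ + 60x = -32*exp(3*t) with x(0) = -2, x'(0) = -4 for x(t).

Divide through by 4: x'' - 8x' + 15x = -8*exp(3*t).
Characteristic equation r² - 8r + 15 = 0 factors as (r - 3)(r - 5) = 0, so r = 3, 5.
Hence x_h = C1*exp(3*t) + C2*exp(5*t).
Since exp(3*t) solves the homogeneous equation (r = 3 is a root of multiplicity 1), multiply the trial by t. Try x_p = A*t*exp(3*t). Substituting into the equation and dividing by exp(3*t) gives A = 4, so x_p = 4*t*exp(3*t).
General solution: x = C1*exp(3*t) + C2*exp(5*t) + 4*t*exp(3*t).
Apply the initial conditions: x(0) = C1 + C2 = -2 and x'(0) = 4 + 3*C1 + 5*C2 = -4. Solving gives C1 = -1, C2 = -1.

x = -exp(3*t) - exp(5*t) + 4*t*exp(3*t)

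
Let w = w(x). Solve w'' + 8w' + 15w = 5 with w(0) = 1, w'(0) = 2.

w = 1/3 - 2*exp(-5*x) + 8*exp(-3*x)/3

Characteristic equation r² + 8r + 15 = 0 factors as (r + 3)(r + 5) = 0, so r = -3, -5.
Hence w_h = C1*exp(-3*x) + C2*exp(-5*x).
For the particular solution try w_p = A0. Substituting and matching coefficients of each power of x gives A0 = 1/3, so w_p = 1/3.
General solution: w = 1/3 + C1*exp(-3*x) + C2*exp(-5*x).
Apply the initial conditions: w(0) = 1/3 + C1 + C2 = 1 and w'(0) = -5*C2 - 3*C1 = 2. Solving gives C1 = 8/3, C2 = -2.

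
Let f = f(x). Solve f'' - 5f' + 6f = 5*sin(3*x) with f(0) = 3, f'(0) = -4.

Characteristic equation r² - 5r + 6 = 0 factors as (r - 2)(r - 3) = 0, so r = 2, 3.
Hence f_h = C1*exp(2*x) + C2*exp(3*x).
Try f_p = A*cos(3*x) + B*sin(3*x). Substituting and equating the coefficients of cos(3x) and sin(3x) gives A = 25/78, B = -5/78, so f_p = -5*sin(3*x)/78 + 25*cos(3*x)/78.
General solution: f = -5*sin(3*x)/78 + 25*cos(3*x)/78 + C1*exp(2*x) + C2*exp(3*x).
Apply the initial conditions: f(0) = 25/78 + C1 + C2 = 3 and f'(0) = -5/26 + 2*C1 + 3*C2 = -4. Solving gives C1 = 154/13, C2 = -55/6.

f = -55*exp(3*x)/6 - 5*sin(3*x)/78 + 25*cos(3*x)/78 + 154*exp(2*x)/13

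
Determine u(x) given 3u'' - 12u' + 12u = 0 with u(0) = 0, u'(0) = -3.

u = -3*x*exp(2*x)

Divide through by 3: u'' - 4u' + 4u = 0.
Characteristic equation r² - 4r + 4 = 0 has discriminant (-4)² - 4·(4) = 0, so r = 2 is a repeated root.
Hence u_h = (C1 + C2*x)*exp(2*x).
Apply the initial conditions: u(0) = C1 = 0 and u'(0) = C2 + 2*C1 = -3. Solving gives C1 = 0, C2 = -3.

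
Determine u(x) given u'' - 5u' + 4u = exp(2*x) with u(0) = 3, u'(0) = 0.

u = -5*exp(4*x)/6 - exp(2*x)/2 + 13*exp(x)/3

Characteristic equation r² - 5r + 4 = 0 factors as (r - 4)(r - 1) = 0, so r = 4, 1.
Hence u_h = C1*exp(4*x) + C2*exp(x).
Try u_p = A*exp(2*x). Substituting into the equation and dividing by exp(2*x) gives A = -1/2, so u_p = -exp(2*x)/2.
General solution: u = -exp(2*x)/2 + C1*exp(4*x) + C2*exp(x).
Apply the initial conditions: u(0) = -1/2 + C1 + C2 = 3 and u'(0) = -1 + C2 + 4*C1 = 0. Solving gives C1 = -5/6, C2 = 13/3.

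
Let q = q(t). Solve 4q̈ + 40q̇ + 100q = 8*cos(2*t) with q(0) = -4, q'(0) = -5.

Divide through by 4: q'' + 10q' + 25q = 2*cos(2*t).
Characteristic equation r² + 10r + 25 = 0 has discriminant (10)² - 4·(25) = 0, so r = -5 is a repeated root.
Hence q_h = (C1 + C2*t)*exp(-5*t).
Try q_p = A*cos(2*t) + B*sin(2*t). Substituting and equating the coefficients of cos(2t) and sin(2t) gives A = 42/841, B = 40/841, so q_p = 40*sin(2*t)/841 + 42*cos(2*t)/841.
General solution: q = 40*sin(2*t)/841 + 42*cos(2*t)/841 + C1*exp(-5*t) + C2*t*exp(-5*t).
Apply the initial conditions: q(0) = 42/841 + C1 = -4 and q'(0) = 80/841 + C2 - 5*C1 = -5. Solving gives C1 = -3406/841, C2 = -735/29.

q = -3406*exp(-5*t)/841 + 40*sin(2*t)/841 + 42*cos(2*t)/841 - 735*t*exp(-5*t)/29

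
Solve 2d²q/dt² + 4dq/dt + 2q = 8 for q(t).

q = 4 + C1*exp(-t) + C2*t*exp(-t)

Divide through by 2: q'' + 2q' + q = 4.
Characteristic equation r² + 2r + 1 = 0 has discriminant (2)² - 4·(1) = 0, so r = -1 is a repeated root.
Hence q_h = (C1 + C2*t)*exp(-t).
For the particular solution try q_p = A0. Substituting and matching coefficients of each power of t gives A0 = 4, so q_p = 4.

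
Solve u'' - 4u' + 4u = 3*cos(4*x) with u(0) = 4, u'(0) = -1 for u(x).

u = -9*cos(4*x)/100 - 3*sin(4*x)/25 + 409*exp(2*x)/100 - 87*x*exp(2*x)/10

Characteristic equation r² - 4r + 4 = 0 has discriminant (-4)² - 4·(4) = 0, so r = 2 is a repeated root.
Hence u_h = (C1 + C2*x)*exp(2*x).
Try u_p = A*cos(4*x) + B*sin(4*x). Substituting and equating the coefficients of cos(4x) and sin(4x) gives A = -9/100, B = -3/25, so u_p = -9*cos(4*x)/100 - 3*sin(4*x)/25.
General solution: u = -9*cos(4*x)/100 - 3*sin(4*x)/25 + C1*exp(2*x) + C2*x*exp(2*x).
Apply the initial conditions: u(0) = -9/100 + C1 = 4 and u'(0) = -12/25 + C2 + 2*C1 = -1. Solving gives C1 = 409/100, C2 = -87/10.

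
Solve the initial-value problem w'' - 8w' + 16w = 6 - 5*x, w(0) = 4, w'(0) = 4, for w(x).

w = 7/32 - 5*x/16 + 121*exp(4*x)/32 - 173*x*exp(4*x)/16

Characteristic equation r² - 8r + 16 = 0 has discriminant (-8)² - 4·(16) = 0, so r = 4 is a repeated root.
Hence w_h = (C1 + C2*x)*exp(4*x).
For the particular solution try w_p = A0 + A1*x. Substituting and matching coefficients of each power of x gives A0 = 7/32, A1 = -5/16, so w_p = 7/32 - 5*x/16.
General solution: w = 7/32 - 5*x/16 + C1*exp(4*x) + C2*x*exp(4*x).
Apply the initial conditions: w(0) = 7/32 + C1 = 4 and w'(0) = -5/16 + C2 + 4*C1 = 4. Solving gives C1 = 121/32, C2 = -173/16.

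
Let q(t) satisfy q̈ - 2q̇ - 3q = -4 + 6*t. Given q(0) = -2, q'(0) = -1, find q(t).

q = 8/3 - 2*t - 15*exp(-t)/4 - 11*exp(3*t)/12

Characteristic equation r² - 2r - 3 = 0 factors as (r - 3)(r + 1) = 0, so r = 3, -1.
Hence q_h = C1*exp(3*t) + C2*exp(-t).
For the particular solution try q_p = A0 + A1*t. Substituting and matching coefficients of each power of t gives A0 = 8/3, A1 = -2, so q_p = 8/3 - 2*t.
General solution: q = 8/3 - 2*t + C1*exp(3*t) + C2*exp(-t).
Apply the initial conditions: q(0) = 8/3 + C1 + C2 = -2 and q'(0) = -2 - C2 + 3*C1 = -1. Solving gives C1 = -11/12, C2 = -15/4.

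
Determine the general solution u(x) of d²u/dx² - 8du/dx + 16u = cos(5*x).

u = -40*sin(5*x)/1681 - 9*cos(5*x)/1681 + C1*exp(4*x) + C2*x*exp(4*x)

Characteristic equation r² - 8r + 16 = 0 has discriminant (-8)² - 4·(16) = 0, so r = 4 is a repeated root.
Hence u_h = (C1 + C2*x)*exp(4*x).
Try u_p = A*cos(5*x) + B*sin(5*x). Substituting and equating the coefficients of cos(5x) and sin(5x) gives A = -9/1681, B = -40/1681, so u_p = -40*sin(5*x)/1681 - 9*cos(5*x)/1681.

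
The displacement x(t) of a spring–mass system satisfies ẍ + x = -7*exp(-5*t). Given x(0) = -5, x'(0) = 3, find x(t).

x = -123*cos(t)/26 - 7*exp(-5*t)/26 + 43*sin(t)/26

Characteristic equation r² + 1 = 0 has discriminant (0)² - 4·(1) = -4 < 0, so r = ± i.
Hence x_h = C1*cos(t) + C2*sin(t).
Try x_p = A*exp(-5*t). Substituting into the equation and dividing by exp(-5*t) gives A = -7/26, so x_p = -7*exp(-5*t)/26.
General solution: x = -7*exp(-5*t)/26 + C1*cos(t) + C2*sin(t).
Apply the initial conditions: x(0) = -7/26 + C1 = -5 and x'(0) = 35/26 + C2 = 3. Solving gives C1 = -123/26, C2 = 43/26.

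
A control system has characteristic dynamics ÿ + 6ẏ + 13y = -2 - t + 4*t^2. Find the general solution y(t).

y = -76/2197 - 61*t/169 + 4*t**2/13 + C1*cos(2*t)*exp(-3*t) + C2*exp(-3*t)*sin(2*t)

Characteristic equation r² + 6r + 13 = 0 has discriminant (6)² - 4·(13) = -16 < 0, so r = -3 ± 2i.
Hence y_h = C1*cos(2*t)*exp(-3*t) + C2*exp(-3*t)*sin(2*t).
For the particular solution try y_p = A0 + A1*t + A2*t^2. Substituting and matching coefficients of each power of t gives A0 = -76/2197, A1 = -61/169, A2 = 4/13, so y_p = -76/2197 - 61*t/169 + 4*t^2/13.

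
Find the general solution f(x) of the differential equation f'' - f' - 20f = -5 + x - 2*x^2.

f = 263/1000 - 3*x/50 + x**2/10 + C1*exp(-4*x) + C2*exp(5*x)

Characteristic equation r² - r - 20 = 0 factors as (r + 4)(r - 5) = 0, so r = -4, 5.
Hence f_h = C1*exp(-4*x) + C2*exp(5*x).
For the particular solution try f_p = A0 + A1*x + A2*x^2. Substituting and matching coefficients of each power of x gives A0 = 263/1000, A1 = -3/50, A2 = 1/10, so f_p = 263/1000 - 3*x/50 + x^2/10.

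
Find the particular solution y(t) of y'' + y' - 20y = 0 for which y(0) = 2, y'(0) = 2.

Characteristic equation r² + r - 20 = 0 factors as (r + 5)(r - 4) = 0, so r = -5, 4.
Hence y_h = C1*exp(-5*t) + C2*exp(4*t).
Apply the initial conditions: y(0) = C1 + C2 = 2 and y'(0) = -5*C1 + 4*C2 = 2. Solving gives C1 = 2/3, C2 = 4/3.

y = 2*exp(-5*t)/3 + 4*exp(4*t)/3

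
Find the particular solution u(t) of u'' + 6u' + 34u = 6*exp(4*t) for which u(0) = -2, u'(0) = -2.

Characteristic equation r² + 6r + 34 = 0 has discriminant (6)² - 4·(34) = -100 < 0, so r = -3 ± 5i.
Hence u_h = C1*cos(5*t)*exp(-3*t) + C2*exp(-3*t)*sin(5*t).
Try u_p = A*exp(4*t). Substituting into the equation and dividing by exp(4*t) gives A = 3/37, so u_p = 3*exp(4*t)/37.
General solution: u = 3*exp(4*t)/37 + C1*cos(5*t)*exp(-3*t) + C2*exp(-3*t)*sin(5*t).
Apply the initial conditions: u(0) = 3/37 + C1 = -2 and u'(0) = 12/37 - 3*C1 + 5*C2 = -2. Solving gives C1 = -77/37, C2 = -317/185.

u = 3*exp(4*t)/37 - 317*exp(-3*t)*sin(5*t)/185 - 77*cos(5*t)*exp(-3*t)/37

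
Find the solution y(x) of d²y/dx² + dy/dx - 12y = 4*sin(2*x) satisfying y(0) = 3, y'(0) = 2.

Characteristic equation r² + r - 12 = 0 factors as (r - 3)(r + 4) = 0, so r = 3, -4.
Hence y_h = C1*exp(3*x) + C2*exp(-4*x).
Try y_p = A*cos(2*x) + B*sin(2*x). Substituting and equating the coefficients of cos(2x) and sin(2x) gives A = -2/65, B = -16/65, so y_p = -16*sin(2*x)/65 - 2*cos(2*x)/65.
General solution: y = -16*sin(2*x)/65 - 2*cos(2*x)/65 + C1*exp(3*x) + C2*exp(-4*x).
Apply the initial conditions: y(0) = -2/65 + C1 + C2 = 3 and y'(0) = -32/65 - 4*C2 + 3*C1 = 2. Solving gives C1 = 190/91, C2 = 33/35.

y = -16*sin(2*x)/65 - 2*cos(2*x)/65 + 33*exp(-4*x)/35 + 190*exp(3*x)/91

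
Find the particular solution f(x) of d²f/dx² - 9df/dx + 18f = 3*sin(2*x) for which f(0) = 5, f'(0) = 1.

Characteristic equation r² - 9r + 18 = 0 factors as (r - 6)(r - 3) = 0, so r = 6, 3.
Hence f_h = C1*exp(6*x) + C2*exp(3*x).
Try f_p = A*cos(2*x) + B*sin(2*x). Substituting and equating the coefficients of cos(2x) and sin(2x) gives A = 27/260, B = 21/260, so f_p = 21*sin(2*x)/260 + 27*cos(2*x)/260.
General solution: f = 21*sin(2*x)/260 + 27*cos(2*x)/260 + C1*exp(6*x) + C2*exp(3*x).
Apply the initial conditions: f(0) = 27/260 + C1 + C2 = 5 and f'(0) = 21/130 + 3*C2 + 6*C1 = 1. Solving gives C1 = -277/60, C2 = 371/39.

f = -277*exp(6*x)/60 + 21*sin(2*x)/260 + 27*cos(2*x)/260 + 371*exp(3*x)/39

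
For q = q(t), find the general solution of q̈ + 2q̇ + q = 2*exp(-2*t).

q = 2*exp(-2*t) + C1*exp(-t) + C2*t*exp(-t)

Characteristic equation r² + 2r + 1 = 0 has discriminant (2)² - 4·(1) = 0, so r = -1 is a repeated root.
Hence q_h = (C1 + C2*t)*exp(-t).
Try q_p = A*exp(-2*t). Substituting into the equation and dividing by exp(-2*t) gives A = 2, so q_p = 2*exp(-2*t).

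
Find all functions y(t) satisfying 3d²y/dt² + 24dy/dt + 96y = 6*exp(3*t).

y = 2*exp(3*t)/65 + C1*cos(4*t)*exp(-4*t) + C2*exp(-4*t)*sin(4*t)

Divide through by 3: y'' + 8y' + 32y = 2*exp(3*t).
Characteristic equation r² + 8r + 32 = 0 has discriminant (8)² - 4·(32) = -64 < 0, so r = -4 ± 4i.
Hence y_h = C1*cos(4*t)*exp(-4*t) + C2*exp(-4*t)*sin(4*t).
Try y_p = A*exp(3*t). Substituting into the equation and dividing by exp(3*t) gives A = 2/65, so y_p = 2*exp(3*t)/65.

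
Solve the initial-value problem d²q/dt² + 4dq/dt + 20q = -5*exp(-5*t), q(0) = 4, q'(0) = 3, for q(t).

Characteristic equation r² + 4r + 20 = 0 has discriminant (4)² - 4·(20) = -64 < 0, so r = -2 ± 4i.
Hence q_h = C1*cos(4*t)*exp(-2*t) + C2*exp(-2*t)*sin(4*t).
Try q_p = A*exp(-5*t). Substituting into the equation and dividing by exp(-5*t) gives A = -1/5, so q_p = -exp(-5*t)/5.
General solution: q = -exp(-5*t)/5 + C1*cos(4*t)*exp(-2*t) + C2*exp(-2*t)*sin(4*t).
Apply the initial conditions: q(0) = -1/5 + C1 = 4 and q'(0) = 1 - 2*C1 + 4*C2 = 3. Solving gives C1 = 21/5, C2 = 13/5.

q = -exp(-5*t)/5 + 13*exp(-2*t)*sin(4*t)/5 + 21*cos(4*t)*exp(-2*t)/5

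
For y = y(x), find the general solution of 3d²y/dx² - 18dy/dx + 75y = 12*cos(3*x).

y = -18*sin(3*x)/145 + 16*cos(3*x)/145 + C1*cos(4*x)*exp(3*x) + C2*exp(3*x)*sin(4*x)

Divide through by 3: y'' - 6y' + 25y = 4*cos(3*x).
Characteristic equation r² - 6r + 25 = 0 has discriminant (-6)² - 4·(25) = -64 < 0, so r = 3 ± 4i.
Hence y_h = C1*cos(4*x)*exp(3*x) + C2*exp(3*x)*sin(4*x).
Try y_p = A*cos(3*x) + B*sin(3*x). Substituting and equating the coefficients of cos(3x) and sin(3x) gives A = 16/145, B = -18/145, so y_p = -18*sin(3*x)/145 + 16*cos(3*x)/145.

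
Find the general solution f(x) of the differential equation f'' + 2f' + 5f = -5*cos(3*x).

f = -15*sin(3*x)/26 + 5*cos(3*x)/13 + C1*cos(2*x)*exp(-x) + C2*exp(-x)*sin(2*x)

Characteristic equation r² + 2r + 5 = 0 has discriminant (2)² - 4·(5) = -16 < 0, so r = -1 ± 2i.
Hence f_h = C1*cos(2*x)*exp(-x) + C2*exp(-x)*sin(2*x).
Try f_p = A*cos(3*x) + B*sin(3*x). Substituting and equating the coefficients of cos(3x) and sin(3x) gives A = 5/13, B = -15/26, so f_p = -15*sin(3*x)/26 + 5*cos(3*x)/13.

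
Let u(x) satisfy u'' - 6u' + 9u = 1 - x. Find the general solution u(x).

u = 1/27 - x/9 + C1*exp(3*x) + C2*x*exp(3*x)

Characteristic equation r² - 6r + 9 = 0 has discriminant (-6)² - 4·(9) = 0, so r = 3 is a repeated root.
Hence u_h = (C1 + C2*x)*exp(3*x).
For the particular solution try u_p = A0 + A1*x. Substituting and matching coefficients of each power of x gives A0 = 1/27, A1 = -1/9, so u_p = 1/27 - x/9.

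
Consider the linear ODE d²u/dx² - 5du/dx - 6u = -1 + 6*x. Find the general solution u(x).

u = 1 - x + C1*exp(6*x) + C2*exp(-x)

Characteristic equation r² - 5r - 6 = 0 factors as (r - 6)(r + 1) = 0, so r = 6, -1.
Hence u_h = C1*exp(6*x) + C2*exp(-x).
For the particular solution try u_p = A0 + A1*x. Substituting and matching coefficients of each power of x gives A0 = 1, A1 = -1, so u_p = 1 - x.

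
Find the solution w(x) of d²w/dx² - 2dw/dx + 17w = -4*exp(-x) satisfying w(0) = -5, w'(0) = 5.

w = -exp(-x)/5 - 24*cos(4*x)*exp(x)/5 + 12*exp(x)*sin(4*x)/5

Characteristic equation r² - 2r + 17 = 0 has discriminant (-2)² - 4·(17) = -64 < 0, so r = 1 ± 4i.
Hence w_h = C1*cos(4*x)*exp(x) + C2*exp(x)*sin(4*x).
Try w_p = A*exp(-x). Substituting into the equation and dividing by exp(-x) gives A = -1/5, so w_p = -exp(-x)/5.
General solution: w = -exp(-x)/5 + C1*cos(4*x)*exp(x) + C2*exp(x)*sin(4*x).
Apply the initial conditions: w(0) = -1/5 + C1 = -5 and w'(0) = 1/5 + C1 + 4*C2 = 5. Solving gives C1 = -24/5, C2 = 12/5.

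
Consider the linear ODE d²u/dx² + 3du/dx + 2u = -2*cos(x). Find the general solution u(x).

Characteristic equation r² + 3r + 2 = 0 factors as (r + 2)(r + 1) = 0, so r = -2, -1.
Hence u_h = C1*exp(-2*x) + C2*exp(-x).
Try u_p = A*cos(x) + B*sin(x). Substituting and equating the coefficients of cos(x) and sin(x) gives A = -1/5, B = -3/5, so u_p = -3*sin(x)/5 - cos(x)/5.

u = -3*sin(x)/5 - cos(x)/5 + C1*exp(-2*x) + C2*exp(-x)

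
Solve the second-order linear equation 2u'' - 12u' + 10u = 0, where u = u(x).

Divide through by 2: u'' - 6u' + 5u = 0.
Characteristic equation r² - 6r + 5 = 0 factors as (r - 5)(r - 1) = 0, so r = 5, 1.
Hence u_h = C1*exp(5*x) + C2*exp(x).

u = C1*exp(5*x) + C2*exp(x)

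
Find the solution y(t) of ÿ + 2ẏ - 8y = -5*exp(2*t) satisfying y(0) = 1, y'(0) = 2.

y = -5*exp(-4*t)/36 + 41*exp(2*t)/36 - 5*t*exp(2*t)/6

Characteristic equation r² + 2r - 8 = 0 factors as (r + 4)(r - 2) = 0, so r = -4, 2.
Hence y_h = C1*exp(-4*t) + C2*exp(2*t).
Since exp(2*t) solves the homogeneous equation (r = 2 is a root of multiplicity 1), multiply the trial by t. Try y_p = A*t*exp(2*t). Substituting into the equation and dividing by exp(2*t) gives A = -5/6, so y_p = -5*t*exp(2*t)/6.
General solution: y = C1*exp(-4*t) + C2*exp(2*t) - 5*t*exp(2*t)/6.
Apply the initial conditions: y(0) = C1 + C2 = 1 and y'(0) = -5/6 - 4*C1 + 2*C2 = 2. Solving gives C1 = -5/36, C2 = 41/36.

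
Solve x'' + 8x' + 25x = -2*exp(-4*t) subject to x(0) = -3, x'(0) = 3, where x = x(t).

Characteristic equation r² + 8r + 25 = 0 has discriminant (8)² - 4·(25) = -36 < 0, so r = -4 ± 3i.
Hence x_h = C1*cos(3*t)*exp(-4*t) + C2*exp(-4*t)*sin(3*t).
Try x_p = A*exp(-4*t). Substituting into the equation and dividing by exp(-4*t) gives A = -2/9, so x_p = -2*exp(-4*t)/9.
General solution: x = -2*exp(-4*t)/9 + C1*cos(3*t)*exp(-4*t) + C2*exp(-4*t)*sin(3*t).
Apply the initial conditions: x(0) = -2/9 + C1 = -3 and x'(0) = 8/9 - 4*C1 + 3*C2 = 3. Solving gives C1 = -25/9, C2 = -3.

x = -2*exp(-4*t)/9 - 3*exp(-4*t)*sin(3*t) - 25*cos(3*t)*exp(-4*t)/9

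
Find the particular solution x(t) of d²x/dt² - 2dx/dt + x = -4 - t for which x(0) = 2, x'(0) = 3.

x = -6 - t + 8*exp(t) - 4*t*exp(t)

Characteristic equation r² - 2r + 1 = 0 has discriminant (-2)² - 4·(1) = 0, so r = 1 is a repeated root.
Hence x_h = (C1 + C2*t)*exp(t).
For the particular solution try x_p = A0 + A1*t. Substituting and matching coefficients of each power of t gives A0 = -6, A1 = -1, so x_p = -6 - t.
General solution: x = -6 - t + C1*exp(t) + C2*t*exp(t).
Apply the initial conditions: x(0) = -6 + C1 = 2 and x'(0) = -1 + C1 + C2 = 3. Solving gives C1 = 8, C2 = -4.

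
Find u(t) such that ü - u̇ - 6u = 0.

Characteristic equation r² - r - 6 = 0 factors as (r + 2)(r - 3) = 0, so r = -2, 3.
Hence u_h = C1*exp(-2*t) + C2*exp(3*t).

u = C1*exp(-2*t) + C2*exp(3*t)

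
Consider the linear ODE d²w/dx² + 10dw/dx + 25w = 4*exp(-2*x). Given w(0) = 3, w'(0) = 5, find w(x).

w = 4*exp(-2*x)/9 + 23*exp(-5*x)/9 + 56*x*exp(-5*x)/3

Characteristic equation r² + 10r + 25 = 0 has discriminant (10)² - 4·(25) = 0, so r = -5 is a repeated root.
Hence w_h = (C1 + C2*x)*exp(-5*x).
Try w_p = A*exp(-2*x). Substituting into the equation and dividing by exp(-2*x) gives A = 4/9, so w_p = 4*exp(-2*x)/9.
General solution: w = 4*exp(-2*x)/9 + C1*exp(-5*x) + C2*x*exp(-5*x).
Apply the initial conditions: w(0) = 4/9 + C1 = 3 and w'(0) = -8/9 + C2 - 5*C1 = 5. Solving gives C1 = 23/9, C2 = 56/3.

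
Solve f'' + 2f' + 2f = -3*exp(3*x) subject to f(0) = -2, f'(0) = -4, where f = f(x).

Characteristic equation r² + 2r + 2 = 0 has discriminant (2)² - 4·(2) = -4 < 0, so r = -1 ± i.
Hence f_h = C1*cos(x)*exp(-x) + C2*exp(-x)*sin(x).
Try f_p = A*exp(3*x). Substituting into the equation and dividing by exp(3*x) gives A = -3/17, so f_p = -3*exp(3*x)/17.
General solution: f = -3*exp(3*x)/17 + C1*cos(x)*exp(-x) + C2*exp(-x)*sin(x).
Apply the initial conditions: f(0) = -3/17 + C1 = -2 and f'(0) = -9/17 + C2 - C1 = -4. Solving gives C1 = -31/17, C2 = -90/17.

f = -3*exp(3*x)/17 - 90*exp(-x)*sin(x)/17 - 31*cos(x)*exp(-x)/17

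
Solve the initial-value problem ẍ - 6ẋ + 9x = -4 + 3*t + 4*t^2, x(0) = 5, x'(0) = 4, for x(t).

Characteristic equation r² - 6r + 9 = 0 has discriminant (-6)² - 4·(9) = 0, so r = 3 is a repeated root.
Hence x_h = (C1 + C2*t)*exp(3*t).
For the particular solution try x_p = A0 + A1*t + A2*t^2. Substituting and matching coefficients of each power of t gives A0 = 2/27, A1 = 25/27, A2 = 4/9, so x_p = 2/27 + 4*t^2/9 + 25*t/27.
General solution: x = 2/27 + 4*t^2/9 + 25*t/27 + C1*exp(3*t) + C2*t*exp(3*t).
Apply the initial conditions: x(0) = 2/27 + C1 = 5 and x'(0) = 25/27 + C2 + 3*C1 = 4. Solving gives C1 = 133/27, C2 = -316/27.

x = 2/27 + 4*t**2/9 + 25*t/27 + 133*exp(3*t)/27 - 316*t*exp(3*t)/27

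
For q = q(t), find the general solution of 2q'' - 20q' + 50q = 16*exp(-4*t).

Divide through by 2: q'' - 10q' + 25q = 8*exp(-4*t).
Characteristic equation r² - 10r + 25 = 0 has discriminant (-10)² - 4·(25) = 0, so r = 5 is a repeated root.
Hence q_h = (C1 + C2*t)*exp(5*t).
Try q_p = A*exp(-4*t). Substituting into the equation and dividing by exp(-4*t) gives A = 8/81, so q_p = 8*exp(-4*t)/81.

q = 8*exp(-4*t)/81 + C1*exp(5*t) + C2*t*exp(5*t)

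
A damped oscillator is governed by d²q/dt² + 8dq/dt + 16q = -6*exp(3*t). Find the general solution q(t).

Characteristic equation r² + 8r + 16 = 0 has discriminant (8)² - 4·(16) = 0, so r = -4 is a repeated root.
Hence q_h = (C1 + C2*t)*exp(-4*t).
Try q_p = A*exp(3*t). Substituting into the equation and dividing by exp(3*t) gives A = -6/49, so q_p = -6*exp(3*t)/49.

q = -6*exp(3*t)/49 + C1*exp(-4*t) + C2*t*exp(-4*t)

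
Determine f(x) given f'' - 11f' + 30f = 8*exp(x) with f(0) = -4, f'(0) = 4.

f = -30*exp(5*x) + 2*exp(x)/5 + 128*exp(6*x)/5

Characteristic equation r² - 11r + 30 = 0 factors as (r - 5)(r - 6) = 0, so r = 5, 6.
Hence f_h = C1*exp(5*x) + C2*exp(6*x).
Try f_p = A*exp(x). Substituting into the equation and dividing by exp(x) gives A = 2/5, so f_p = 2*exp(x)/5.
General solution: f = 2*exp(x)/5 + C1*exp(5*x) + C2*exp(6*x).
Apply the initial conditions: f(0) = 2/5 + C1 + C2 = -4 and f'(0) = 2/5 + 5*C1 + 6*C2 = 4. Solving gives C1 = -30, C2 = 128/5.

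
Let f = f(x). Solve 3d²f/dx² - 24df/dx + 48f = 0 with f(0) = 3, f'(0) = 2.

Divide through by 3: f'' - 8f' + 16f = 0.
Characteristic equation r² - 8r + 16 = 0 has discriminant (-8)² - 4·(16) = 0, so r = 4 is a repeated root.
Hence f_h = (C1 + C2*x)*exp(4*x).
Apply the initial conditions: f(0) = C1 = 3 and f'(0) = C2 + 4*C1 = 2. Solving gives C1 = 3, C2 = -10.

f = 3*exp(4*x) - 10*x*exp(4*x)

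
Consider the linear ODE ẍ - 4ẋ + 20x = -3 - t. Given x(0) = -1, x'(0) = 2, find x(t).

Characteristic equation r² - 4r + 20 = 0 has discriminant (-4)² - 4·(20) = -64 < 0, so r = 2 ± 4i.
Hence x_h = C1*cos(4*t)*exp(2*t) + C2*exp(2*t)*sin(4*t).
For the particular solution try x_p = A0 + A1*t. Substituting and matching coefficients of each power of t gives A0 = -4/25, A1 = -1/20, so x_p = -4/25 - t/20.
General solution: x = -4/25 - t/20 + C1*cos(4*t)*exp(2*t) + C2*exp(2*t)*sin(4*t).
Apply the initial conditions: x(0) = -4/25 + C1 = -1 and x'(0) = -1/20 + 2*C1 + 4*C2 = 2. Solving gives C1 = -21/25, C2 = 373/400.

x = -4/25 - t/20 - 21*cos(4*t)*exp(2*t)/25 + 373*exp(2*t)*sin(4*t)/400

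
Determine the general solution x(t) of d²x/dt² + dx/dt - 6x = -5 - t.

Characteristic equation r² + r - 6 = 0 factors as (r + 3)(r - 2) = 0, so r = -3, 2.
Hence x_h = C1*exp(-3*t) + C2*exp(2*t).
For the particular solution try x_p = A0 + A1*t. Substituting and matching coefficients of each power of t gives A0 = 31/36, A1 = 1/6, so x_p = 31/36 + t/6.

x = 31/36 + t/6 + C1*exp(-3*t) + C2*exp(2*t)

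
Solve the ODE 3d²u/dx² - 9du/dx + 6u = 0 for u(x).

u = C1*exp(2*x) + C2*exp(x)

Divide through by 3: u'' - 3u' + 2u = 0.
Characteristic equation r² - 3r + 2 = 0 factors as (r - 2)(r - 1) = 0, so r = 2, 1.
Hence u_h = C1*exp(2*x) + C2*exp(x).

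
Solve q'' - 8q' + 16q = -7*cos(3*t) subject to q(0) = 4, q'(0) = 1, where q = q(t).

q = -49*cos(3*t)/625 + 168*sin(3*t)/625 + 2549*exp(4*t)/625 - 403*t*exp(4*t)/25

Characteristic equation r² - 8r + 16 = 0 has discriminant (-8)² - 4·(16) = 0, so r = 4 is a repeated root.
Hence q_h = (C1 + C2*t)*exp(4*t).
Try q_p = A*cos(3*t) + B*sin(3*t). Substituting and equating the coefficients of cos(3t) and sin(3t) gives A = -49/625, B = 168/625, so q_p = -49*cos(3*t)/625 + 168*sin(3*t)/625.
General solution: q = -49*cos(3*t)/625 + 168*sin(3*t)/625 + C1*exp(4*t) + C2*t*exp(4*t).
Apply the initial conditions: q(0) = -49/625 + C1 = 4 and q'(0) = 504/625 + C2 + 4*C1 = 1. Solving gives C1 = 2549/625, C2 = -403/25.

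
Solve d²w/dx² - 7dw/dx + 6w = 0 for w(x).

w = C1*exp(x) + C2*exp(6*x)

Characteristic equation r² - 7r + 6 = 0 factors as (r - 1)(r - 6) = 0, so r = 1, 6.
Hence w_h = C1*exp(x) + C2*exp(6*x).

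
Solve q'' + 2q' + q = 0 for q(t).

q = C1*exp(-t) + C2*t*exp(-t)

Characteristic equation r² + 2r + 1 = 0 has discriminant (2)² - 4·(1) = 0, so r = -1 is a repeated root.
Hence q_h = (C1 + C2*t)*exp(-t).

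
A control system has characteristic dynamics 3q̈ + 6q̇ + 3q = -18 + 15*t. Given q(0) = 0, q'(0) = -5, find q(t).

Divide through by 3: q'' + 2q' + q = -6 + 5*t.
Characteristic equation r² + 2r + 1 = 0 has discriminant (2)² - 4·(1) = 0, so r = -1 is a repeated root.
Hence q_h = (C1 + C2*t)*exp(-t).
For the particular solution try q_p = A0 + A1*t. Substituting and matching coefficients of each power of t gives A0 = -16, A1 = 5, so q_p = -16 + 5*t.
General solution: q = -16 + 5*t + C1*exp(-t) + C2*t*exp(-t).
Apply the initial conditions: q(0) = -16 + C1 = 0 and q'(0) = 5 + C2 - C1 = -5. Solving gives C1 = 16, C2 = 6.

q = -16 + 5*t + 16*exp(-t) + 6*t*exp(-t)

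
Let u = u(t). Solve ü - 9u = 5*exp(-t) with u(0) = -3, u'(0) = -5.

Characteristic equation r² - 9 = 0 factors as (r - 3)(r + 3) = 0, so r = 3, -3.
Hence u_h = C1*exp(3*t) + C2*exp(-3*t).
Try u_p = A*exp(-t). Substituting into the equation and dividing by exp(-t) gives A = -5/8, so u_p = -5*exp(-t)/8.
General solution: u = -5*exp(-t)/8 + C1*exp(3*t) + C2*exp(-3*t).
Apply the initial conditions: u(0) = -5/8 + C1 + C2 = -3 and u'(0) = 5/8 - 3*C2 + 3*C1 = -5. Solving gives C1 = -17/8, C2 = -1/4.

u = -17*exp(3*t)/8 - 5*exp(-t)/8 - exp(-3*t)/4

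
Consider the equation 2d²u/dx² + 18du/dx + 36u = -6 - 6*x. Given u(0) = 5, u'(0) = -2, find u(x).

u = -1/12 - 161*exp(-6*x)/36 - x/6 + 86*exp(-3*x)/9

Divide through by 2: u'' + 9u' + 18u = -3 - 3*x.
Characteristic equation r² + 9r + 18 = 0 factors as (r + 3)(r + 6) = 0, so r = -3, -6.
Hence u_h = C1*exp(-3*x) + C2*exp(-6*x).
For the particular solution try u_p = A0 + A1*x. Substituting and matching coefficients of each power of x gives A0 = -1/12, A1 = -1/6, so u_p = -1/12 - x/6.
General solution: u = -1/12 - x/6 + C1*exp(-3*x) + C2*exp(-6*x).
Apply the initial conditions: u(0) = -1/12 + C1 + C2 = 5 and u'(0) = -1/6 - 6*C2 - 3*C1 = -2. Solving gives C1 = 86/9, C2 = -161/36.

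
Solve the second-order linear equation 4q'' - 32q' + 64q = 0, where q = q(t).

Divide through by 4: q'' - 8q' + 16q = 0.
Characteristic equation r² - 8r + 16 = 0 has discriminant (-8)² - 4·(16) = 0, so r = 4 is a repeated root.
Hence q_h = (C1 + C2*t)*exp(4*t).

q = C1*exp(4*t) + C2*t*exp(4*t)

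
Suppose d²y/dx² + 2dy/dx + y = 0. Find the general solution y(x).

Characteristic equation r² + 2r + 1 = 0 has discriminant (2)² - 4·(1) = 0, so r = -1 is a repeated root.
Hence y_h = (C1 + C2*x)*exp(-x).

y = C1*exp(-x) + C2*x*exp(-x)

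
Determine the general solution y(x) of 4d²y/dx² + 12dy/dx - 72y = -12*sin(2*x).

Divide through by 4: y'' + 3y' - 18y = -3*sin(2*x).
Characteristic equation r² + 3r - 18 = 0 factors as (r - 3)(r + 6) = 0, so r = 3, -6.
Hence y_h = C1*exp(3*x) + C2*exp(-6*x).
Try y_p = A*cos(2*x) + B*sin(2*x). Substituting and equating the coefficients of cos(2x) and sin(2x) gives A = 9/260, B = 33/260, so y_p = 9*cos(2*x)/260 + 33*sin(2*x)/260.

y = 9*cos(2*x)/260 + 33*sin(2*x)/260 + C1*exp(3*x) + C2*exp(-6*x)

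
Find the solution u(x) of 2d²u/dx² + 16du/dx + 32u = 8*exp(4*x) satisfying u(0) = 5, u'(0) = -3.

u = exp(4*x)/16 + 79*exp(-4*x)/16 + 33*x*exp(-4*x)/2

Divide through by 2: u'' + 8u' + 16u = 4*exp(4*x).
Characteristic equation r² + 8r + 16 = 0 has discriminant (8)² - 4·(16) = 0, so r = -4 is a repeated root.
Hence u_h = (C1 + C2*x)*exp(-4*x).
Try u_p = A*exp(4*x). Substituting into the equation and dividing by exp(4*x) gives A = 1/16, so u_p = exp(4*x)/16.
General solution: u = exp(4*x)/16 + C1*exp(-4*x) + C2*x*exp(-4*x).
Apply the initial conditions: u(0) = 1/16 + C1 = 5 and u'(0) = 1/4 + C2 - 4*C1 = -3. Solving gives C1 = 79/16, C2 = 33/2.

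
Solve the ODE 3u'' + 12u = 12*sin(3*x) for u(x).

u = -4*sin(3*x)/5 + C1*cos(2*x) + C2*sin(2*x)

Divide through by 3: u'' + 4u = 4*sin(3*x).
Characteristic equation r² + 4 = 0 has discriminant (0)² - 4·(4) = -16 < 0, so r = ± 2i.
Hence u_h = C1*cos(2*x) + C2*sin(2*x).
Try u_p = A*cos(3*x) + B*sin(3*x). Substituting and equating the coefficients of cos(3x) and sin(3x) gives A = 0, B = -4/5, so u_p = -4*sin(3*x)/5.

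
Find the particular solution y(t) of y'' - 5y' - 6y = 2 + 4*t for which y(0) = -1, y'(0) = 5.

y = 2/9 - 13*exp(-t)/7 - 2*t/3 + 40*exp(6*t)/63

Characteristic equation r² - 5r - 6 = 0 factors as (r - 6)(r + 1) = 0, so r = 6, -1.
Hence y_h = C1*exp(6*t) + C2*exp(-t).
For the particular solution try y_p = A0 + A1*t. Substituting and matching coefficients of each power of t gives A0 = 2/9, A1 = -2/3, so y_p = 2/9 - 2*t/3.
General solution: y = 2/9 - 2*t/3 + C1*exp(6*t) + C2*exp(-t).
Apply the initial conditions: y(0) = 2/9 + C1 + C2 = -1 and y'(0) = -2/3 - C2 + 6*C1 = 5. Solving gives C1 = 40/63, C2 = -13/7.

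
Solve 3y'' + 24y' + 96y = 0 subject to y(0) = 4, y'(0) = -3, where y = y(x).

y = 4*cos(4*x)*exp(-4*x) + 13*exp(-4*x)*sin(4*x)/4

Divide through by 3: y'' + 8y' + 32y = 0.
Characteristic equation r² + 8r + 32 = 0 has discriminant (8)² - 4·(32) = -64 < 0, so r = -4 ± 4i.
Hence y_h = C1*cos(4*x)*exp(-4*x) + C2*exp(-4*x)*sin(4*x).
Apply the initial conditions: y(0) = C1 = 4 and y'(0) = -4*C1 + 4*C2 = -3. Solving gives C1 = 4, C2 = 13/4.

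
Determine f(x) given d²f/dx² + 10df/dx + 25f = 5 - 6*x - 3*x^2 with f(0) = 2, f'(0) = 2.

Characteristic equation r² + 10r + 25 = 0 has discriminant (10)² - 4·(25) = 0, so r = -5 is a repeated root.
Hence f_h = (C1 + C2*x)*exp(-5*x).
For the particular solution try f_p = A0 + A1*x + A2*x^2. Substituting and matching coefficients of each power of x gives A0 = 167/625, A1 = -18/125, A2 = -3/25, so f_p = 167/625 - 18*x/125 - 3*x^2/25.
General solution: f = 167/625 - 18*x/125 - 3*x^2/25 + C1*exp(-5*x) + C2*x*exp(-5*x).
Apply the initial conditions: f(0) = 167/625 + C1 = 2 and f'(0) = -18/125 + C2 - 5*C1 = 2. Solving gives C1 = 1083/625, C2 = 1351/125.

f = 167/625 - 18*x/125 - 3*x**2/25 + 1083*exp(-5*x)/625 + 1351*x*exp(-5*x)/125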